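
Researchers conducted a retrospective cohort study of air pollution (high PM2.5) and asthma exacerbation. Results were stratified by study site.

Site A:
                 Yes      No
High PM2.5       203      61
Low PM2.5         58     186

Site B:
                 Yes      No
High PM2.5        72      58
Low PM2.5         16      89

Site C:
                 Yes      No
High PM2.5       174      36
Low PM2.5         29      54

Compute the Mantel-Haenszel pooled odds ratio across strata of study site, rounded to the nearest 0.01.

OR_MH = Σ(aᵢdᵢ/nᵢ) / Σ(bᵢcᵢ/nᵢ), where nᵢ is the stratum total.
Stratum 1 (Site A): n = 508; a·d/n = 203·186/508 = 74.3268; b·c/n = 61·58/508 = 6.9646
Stratum 2 (Site B): n = 235; a·d/n = 72·89/235 = 27.2681; b·c/n = 58·16/235 = 3.9489
Stratum 3 (Site C): n = 293; a·d/n = 174·54/293 = 32.0683; b·c/n = 36·29/293 = 3.5631
OR_MH = (74.3268 + 27.2681 + 32.0683) / (6.9646 + 3.9489 + 3.5631) = 133.6631 / 14.4766 = 9.23302

9.23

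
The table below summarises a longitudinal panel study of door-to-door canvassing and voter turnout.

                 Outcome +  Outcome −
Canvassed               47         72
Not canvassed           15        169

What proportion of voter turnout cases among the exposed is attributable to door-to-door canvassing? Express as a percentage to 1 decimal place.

Cells: a = 47, b = 72, c = 15, d = 169.
Risk in exposed = 47/119 = 0.39496; risk in unexposed = 15/184 = 0.08152.
RR = 0.39496/0.08152 = 4.84482
AR% = (RR − 1)/RR × 100 = (4.84482 − 1)/4.84482 × 100 = 79.3594%

79.4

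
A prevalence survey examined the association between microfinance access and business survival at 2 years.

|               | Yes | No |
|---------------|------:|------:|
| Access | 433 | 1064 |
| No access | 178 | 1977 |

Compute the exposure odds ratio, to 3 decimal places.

Cells: a = 433, b = 1064, c = 178, d = 1977.
OR = (a·d)/(b·c) = (433 × 1977) / (1064 × 178) = 856041 / 189392 = 4.51994
The odds of business survival at 2 years are about 4.52 times as high in the access group.

4.520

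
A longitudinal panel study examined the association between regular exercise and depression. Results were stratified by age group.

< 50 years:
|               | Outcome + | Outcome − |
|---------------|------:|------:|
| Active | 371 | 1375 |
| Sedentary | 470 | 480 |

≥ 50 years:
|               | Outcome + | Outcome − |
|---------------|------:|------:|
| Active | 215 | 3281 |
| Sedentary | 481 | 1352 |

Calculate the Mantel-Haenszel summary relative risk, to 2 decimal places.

RR_MH = Σ(aᵢ·n₀ᵢ/nᵢ) / Σ(cᵢ·n₁ᵢ/nᵢ), with n₁ᵢ = aᵢ+bᵢ (exposed), n₀ᵢ = cᵢ+dᵢ (unexposed), nᵢ = n₁ᵢ+n₀ᵢ.
Stratum 1 (< 50 years): n₁ = 1746, n₀ = 950, n = 2696; a·n₀/n = 371·950/2696 = 130.7307; c·n₁/n = 470·1746/2696 = 304.3843
Stratum 2 (≥ 50 years): n₁ = 3496, n₀ = 1833, n = 5329; a·n₀/n = 215·1833/5329 = 73.9529; c·n₁/n = 481·3496/5329 = 315.5519
RR_MH = (130.7307 + 73.9529) / (304.3843 + 315.5519) = 204.6836 / 619.9362 = 0.33017

0.33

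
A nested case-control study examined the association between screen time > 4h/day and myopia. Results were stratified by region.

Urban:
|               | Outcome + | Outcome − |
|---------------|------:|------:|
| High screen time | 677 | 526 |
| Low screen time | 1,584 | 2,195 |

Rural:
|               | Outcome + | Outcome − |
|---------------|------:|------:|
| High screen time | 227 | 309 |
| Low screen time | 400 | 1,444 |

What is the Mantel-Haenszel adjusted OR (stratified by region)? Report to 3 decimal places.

1.989

OR_MH = Σ(aᵢdᵢ/nᵢ) / Σ(bᵢcᵢ/nᵢ), where nᵢ is the stratum total.
Stratum 1 (Urban): n = 4982; a·d/n = 677·2195/4982 = 298.2768; b·c/n = 526·1584/4982 = 167.2389
Stratum 2 (Rural): n = 2380; a·d/n = 227·1444/2380 = 137.7261; b·c/n = 309·400/2380 = 51.9328
OR_MH = (298.2768 + 137.7261) / (167.2389 + 51.9328) = 436.0028 / 219.1716 = 1.98932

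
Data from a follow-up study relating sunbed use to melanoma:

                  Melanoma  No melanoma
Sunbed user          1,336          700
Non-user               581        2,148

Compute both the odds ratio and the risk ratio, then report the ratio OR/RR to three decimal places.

Cells: a = 1336, b = 700, c = 581, d = 2148.
OR = (1336·2148)/(700·581) = 2869728/406700 = 7.05613
Risk in exposed = 1336/2036 = 0.65619; risk in unexposed = 581/2729 = 0.21290; RR = 3.08217
OR/RR = 7.05613 / 3.08217 = 2.28934
The outcome is not rare, so the OR lies further from 1 than the RR.

2.289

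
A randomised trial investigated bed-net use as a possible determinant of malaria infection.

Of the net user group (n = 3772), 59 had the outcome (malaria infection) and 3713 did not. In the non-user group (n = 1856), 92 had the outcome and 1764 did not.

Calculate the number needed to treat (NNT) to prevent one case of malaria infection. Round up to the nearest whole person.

30

Risk in treated group = 59/3772 = 0.01564; risk in control = 92/1856 = 0.04957.
Absolute risk reduction = 0.04957 − 0.01564 = 0.03393
NNT = 1 / ARR = 1 / 0.03393 = 29.475 → round up → 30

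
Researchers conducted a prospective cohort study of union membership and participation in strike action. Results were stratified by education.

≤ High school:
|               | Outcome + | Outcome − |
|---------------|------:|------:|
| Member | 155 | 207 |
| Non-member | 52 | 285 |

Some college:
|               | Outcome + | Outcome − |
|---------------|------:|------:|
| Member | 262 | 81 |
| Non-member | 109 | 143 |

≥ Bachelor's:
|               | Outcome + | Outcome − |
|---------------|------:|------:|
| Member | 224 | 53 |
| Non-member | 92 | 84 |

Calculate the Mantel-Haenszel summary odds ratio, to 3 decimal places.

4.090

OR_MH = Σ(aᵢdᵢ/nᵢ) / Σ(bᵢcᵢ/nᵢ), where nᵢ is the stratum total.
Stratum 1 (≤ High school): n = 699; a·d/n = 155·285/699 = 63.1974; b·c/n = 207·52/699 = 15.3991
Stratum 2 (Some college): n = 595; a·d/n = 262·143/595 = 62.9681; b·c/n = 81·109/595 = 14.8387
Stratum 3 (≥ Bachelor's): n = 453; a·d/n = 224·84/453 = 41.5364; b·c/n = 53·92/453 = 10.7638
OR_MH = (63.1974 + 62.9681 + 41.5364) / (15.3991 + 14.8387 + 10.7638) = 167.7019 / 41.0016 = 4.09013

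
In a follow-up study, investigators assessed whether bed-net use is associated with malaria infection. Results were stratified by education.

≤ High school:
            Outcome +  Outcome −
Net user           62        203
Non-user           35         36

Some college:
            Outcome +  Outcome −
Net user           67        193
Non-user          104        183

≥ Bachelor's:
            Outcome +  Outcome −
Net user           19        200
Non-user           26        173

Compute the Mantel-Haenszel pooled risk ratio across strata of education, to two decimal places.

0.63

RR_MH = Σ(aᵢ·n₀ᵢ/nᵢ) / Σ(cᵢ·n₁ᵢ/nᵢ), with n₁ᵢ = aᵢ+bᵢ (exposed), n₀ᵢ = cᵢ+dᵢ (unexposed), nᵢ = n₁ᵢ+n₀ᵢ.
Stratum 1 (≤ High school): n₁ = 265, n₀ = 71, n = 336; a·n₀/n = 62·71/336 = 13.1012; c·n₁/n = 35·265/336 = 27.6042
Stratum 2 (Some college): n₁ = 260, n₀ = 287, n = 547; a·n₀/n = 67·287/547 = 35.1536; c·n₁/n = 104·260/547 = 49.4333
Stratum 3 (≥ Bachelor's): n₁ = 219, n₀ = 199, n = 418; a·n₀/n = 19·199/418 = 9.0455; c·n₁/n = 26·219/418 = 13.6220
RR_MH = (13.1012 + 35.1536 + 9.0455) / (27.6042 + 49.4333 + 13.6220) = 57.3002 / 90.6594 = 0.63204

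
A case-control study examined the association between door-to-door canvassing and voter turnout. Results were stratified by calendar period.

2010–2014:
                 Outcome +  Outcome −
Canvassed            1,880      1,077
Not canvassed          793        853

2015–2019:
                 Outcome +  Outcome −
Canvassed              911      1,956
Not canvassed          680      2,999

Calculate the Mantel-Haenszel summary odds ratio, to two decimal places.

1.97

OR_MH = Σ(aᵢdᵢ/nᵢ) / Σ(bᵢcᵢ/nᵢ), where nᵢ is the stratum total.
Stratum 1 (2010–2014): n = 4603; a·d/n = 1880·853/4603 = 348.3902; b·c/n = 1077·793/4603 = 185.5444
Stratum 2 (2015–2019): n = 6546; a·d/n = 911·2999/6546 = 417.3677; b·c/n = 1956·680/6546 = 203.1897
OR_MH = (348.3902 + 417.3677) / (185.5444 + 203.1897) = 765.7579 / 388.7342 = 1.96988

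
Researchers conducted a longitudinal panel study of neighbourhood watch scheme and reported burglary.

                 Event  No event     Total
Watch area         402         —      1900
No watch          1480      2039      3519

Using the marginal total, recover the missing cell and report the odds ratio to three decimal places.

The missing cell is in the exposed row: 1900 − 402 = 1498.
So a = 402, b = 1498, c = 1480, d = 2039.
OR = (a·d)/(b·c) = (402 × 2039) / (1498 × 1480) = 819678 / 2217040 = 0.36972

0.370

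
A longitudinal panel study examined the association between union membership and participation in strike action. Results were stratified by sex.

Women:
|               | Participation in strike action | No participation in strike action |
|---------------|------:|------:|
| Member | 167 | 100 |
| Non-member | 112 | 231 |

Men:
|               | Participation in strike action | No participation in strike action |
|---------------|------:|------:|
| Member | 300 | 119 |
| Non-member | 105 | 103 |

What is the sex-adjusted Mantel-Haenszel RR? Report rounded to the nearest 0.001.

1.623

RR_MH = Σ(aᵢ·n₀ᵢ/nᵢ) / Σ(cᵢ·n₁ᵢ/nᵢ), with n₁ᵢ = aᵢ+bᵢ (exposed), n₀ᵢ = cᵢ+dᵢ (unexposed), nᵢ = n₁ᵢ+n₀ᵢ.
Stratum 1 (Women): n₁ = 267, n₀ = 343, n = 610; a·n₀/n = 167·343/610 = 93.9033; c·n₁/n = 112·267/610 = 49.0230
Stratum 2 (Men): n₁ = 419, n₀ = 208, n = 627; a·n₀/n = 300·208/627 = 99.5215; c·n₁/n = 105·419/627 = 70.1675
RR_MH = (93.9033 + 99.5215) / (49.0230 + 70.1675) = 193.4248 / 119.1904 = 1.62282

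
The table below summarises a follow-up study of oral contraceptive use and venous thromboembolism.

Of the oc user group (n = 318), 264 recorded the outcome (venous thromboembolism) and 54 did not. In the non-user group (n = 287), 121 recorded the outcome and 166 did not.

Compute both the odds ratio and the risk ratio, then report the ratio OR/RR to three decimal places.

From the description: a = 264, b = 54, c = 121, d = 166.
OR = (264·166)/(54·121) = 43824/6534 = 6.70707
Risk in exposed = 264/318 = 0.83019; risk in unexposed = 121/287 = 0.42160; RR = 1.96913
OR/RR = 6.70707 / 1.96913 = 3.40612
The outcome is not rare, so the OR lies further from 1 than the RR.

3.406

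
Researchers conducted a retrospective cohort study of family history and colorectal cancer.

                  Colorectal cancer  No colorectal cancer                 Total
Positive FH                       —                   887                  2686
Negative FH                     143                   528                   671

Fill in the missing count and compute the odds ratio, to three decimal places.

7.489

The missing cell is in the exposed row: 2686 − 887 = 1799.
So a = 1799, b = 887, c = 143, d = 528.
OR = (a·d)/(b·c) = (1799 × 528) / (887 × 143) = 949872 / 126841 = 7.48868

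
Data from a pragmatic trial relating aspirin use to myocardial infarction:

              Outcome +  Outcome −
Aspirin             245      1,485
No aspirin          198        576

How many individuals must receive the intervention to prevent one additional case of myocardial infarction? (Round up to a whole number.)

9

Risk in treated group = 245/1730 = 0.14162; risk in control = 198/774 = 0.25581.
Absolute risk reduction = 0.25581 − 0.14162 = 0.11420
NNT = 1 / ARR = 1 / 0.11420 = 8.757 → round up → 9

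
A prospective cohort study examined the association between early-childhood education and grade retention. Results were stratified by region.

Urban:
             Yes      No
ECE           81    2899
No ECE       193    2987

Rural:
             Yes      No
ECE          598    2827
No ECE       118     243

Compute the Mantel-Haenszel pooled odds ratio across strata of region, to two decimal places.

0.43

OR_MH = Σ(aᵢdᵢ/nᵢ) / Σ(bᵢcᵢ/nᵢ), where nᵢ is the stratum total.
Stratum 1 (Urban): n = 6160; a·d/n = 81·2987/6160 = 39.2771; b·c/n = 2899·193/6160 = 90.8291
Stratum 2 (Rural): n = 3786; a·d/n = 598·243/3786 = 38.3819; b·c/n = 2827·118/3786 = 88.1104
OR_MH = (39.2771 + 38.3819) / (90.8291 + 88.1104) = 77.6590 / 178.9395 = 0.43400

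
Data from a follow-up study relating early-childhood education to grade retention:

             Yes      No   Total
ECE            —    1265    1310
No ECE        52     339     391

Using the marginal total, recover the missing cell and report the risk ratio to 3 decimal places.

The missing cell is in the exposed row: 1310 − 1265 = 45.
So a = 45, b = 1265, c = 52, d = 339.
RR = [a/(a+b)] / [c/(c+d)] = (45/1310) / (52/391) = 0.03435/0.13299 = 0.25829

0.258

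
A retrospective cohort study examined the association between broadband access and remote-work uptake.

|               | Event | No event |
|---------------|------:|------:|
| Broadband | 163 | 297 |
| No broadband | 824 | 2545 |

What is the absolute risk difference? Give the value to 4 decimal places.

Cells: a = 163, b = 297, c = 824, d = 2545.
Risk in exposed = 163/460 = 0.354348; risk in unexposed = 824/3369 = 0.244583.
Risk difference = 0.354348 − 0.244583 = 0.109765

0.1098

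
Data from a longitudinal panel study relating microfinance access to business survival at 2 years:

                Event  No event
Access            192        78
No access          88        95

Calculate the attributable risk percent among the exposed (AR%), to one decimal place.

32.4

Cells: a = 192, b = 78, c = 88, d = 95.
Risk in exposed = 192/270 = 0.71111; risk in unexposed = 88/183 = 0.48087.
RR = 0.71111/0.48087 = 1.47879
AR% = (RR − 1)/RR × 100 = (1.47879 − 1)/1.47879 × 100 = 32.3770%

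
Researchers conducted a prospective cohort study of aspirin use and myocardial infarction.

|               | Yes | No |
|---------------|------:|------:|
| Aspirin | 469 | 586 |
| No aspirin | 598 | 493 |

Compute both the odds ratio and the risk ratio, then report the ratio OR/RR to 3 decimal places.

Cells: a = 469, b = 586, c = 598, d = 493.
OR = (469·493)/(586·598) = 231217/350428 = 0.65981
Risk in exposed = 469/1055 = 0.44455; risk in unexposed = 598/1091 = 0.54812; RR = 0.81104
OR/RR = 0.65981 / 0.81104 = 0.81354
The outcome is not rare, so the OR lies further from 1 than the RR.

0.814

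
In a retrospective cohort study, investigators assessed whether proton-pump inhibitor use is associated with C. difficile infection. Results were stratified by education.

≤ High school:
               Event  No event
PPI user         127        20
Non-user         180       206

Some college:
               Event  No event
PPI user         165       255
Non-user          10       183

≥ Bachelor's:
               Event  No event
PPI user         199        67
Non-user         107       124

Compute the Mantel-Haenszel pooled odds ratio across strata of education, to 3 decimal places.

OR_MH = Σ(aᵢdᵢ/nᵢ) / Σ(bᵢcᵢ/nᵢ), where nᵢ is the stratum total.
Stratum 1 (≤ High school): n = 533; a·d/n = 127·206/533 = 49.0844; b·c/n = 20·180/533 = 6.7542
Stratum 2 (Some college): n = 613; a·d/n = 165·183/613 = 49.2577; b·c/n = 255·10/613 = 4.1599
Stratum 3 (≥ Bachelor's): n = 497; a·d/n = 199·124/497 = 49.6499; b·c/n = 67·107/497 = 14.4245
OR_MH = (49.0844 + 49.2577 + 49.6499) / (6.7542 + 4.1599 + 14.4245) = 147.9921 / 25.3386 = 5.84057

5.841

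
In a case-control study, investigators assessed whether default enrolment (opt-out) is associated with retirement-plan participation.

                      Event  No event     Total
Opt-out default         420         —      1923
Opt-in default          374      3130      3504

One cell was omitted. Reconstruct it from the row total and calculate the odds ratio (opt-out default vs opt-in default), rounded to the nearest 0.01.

The missing cell is in the exposed row: 1923 − 420 = 1503.
So a = 420, b = 1503, c = 374, d = 3130.
OR = (a·d)/(b·c) = (420 × 3130) / (1503 × 374) = 1314600 / 562122 = 2.33864

2.34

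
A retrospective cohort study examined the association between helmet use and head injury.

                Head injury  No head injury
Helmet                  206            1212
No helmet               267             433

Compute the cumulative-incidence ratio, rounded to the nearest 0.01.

0.38

Cells: a = 206, b = 1212, c = 267, d = 433.
Risk in exposed = 206/1418 = 0.14528; risk in unexposed = 267/700 = 0.38143.
RR = 0.14528 / 0.38143 = 0.38087
The risk is 62% lower among the exposed than among the unexposed.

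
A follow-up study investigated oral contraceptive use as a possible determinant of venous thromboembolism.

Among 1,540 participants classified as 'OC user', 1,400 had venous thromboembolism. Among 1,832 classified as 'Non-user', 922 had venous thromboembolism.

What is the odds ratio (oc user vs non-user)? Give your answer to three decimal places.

9.870

From the description: a = 1400, b = 140, c = 922, d = 910.
OR = (a·d)/(b·c) = (1400 × 910) / (140 × 922) = 1274000 / 129080 = 9.86985
The odds of venous thromboembolism are about 9.87 times as high in the oc user group.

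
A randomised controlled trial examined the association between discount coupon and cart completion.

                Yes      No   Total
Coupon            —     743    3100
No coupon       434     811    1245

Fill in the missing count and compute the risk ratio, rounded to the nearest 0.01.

2.18

The missing cell is in the exposed row: 3100 − 743 = 2357.
So a = 2357, b = 743, c = 434, d = 811.
RR = [a/(a+b)] / [c/(c+d)] = (2357/3100) / (434/1245) = 0.76032/0.34859 = 2.18111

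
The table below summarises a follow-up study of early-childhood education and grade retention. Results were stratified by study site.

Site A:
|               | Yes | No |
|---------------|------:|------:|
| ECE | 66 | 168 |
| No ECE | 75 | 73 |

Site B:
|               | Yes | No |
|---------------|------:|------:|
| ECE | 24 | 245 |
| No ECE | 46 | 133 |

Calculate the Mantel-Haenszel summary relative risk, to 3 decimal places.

RR_MH = Σ(aᵢ·n₀ᵢ/nᵢ) / Σ(cᵢ·n₁ᵢ/nᵢ), with n₁ᵢ = aᵢ+bᵢ (exposed), n₀ᵢ = cᵢ+dᵢ (unexposed), nᵢ = n₁ᵢ+n₀ᵢ.
Stratum 1 (Site A): n₁ = 234, n₀ = 148, n = 382; a·n₀/n = 66·148/382 = 25.5707; c·n₁/n = 75·234/382 = 45.9424
Stratum 2 (Site B): n₁ = 269, n₀ = 179, n = 448; a·n₀/n = 24·179/448 = 9.5893; c·n₁/n = 46·269/448 = 27.6205
RR_MH = (25.5707 + 9.5893) / (45.9424 + 27.6205) = 35.1600 / 73.5629 = 0.47796

0.478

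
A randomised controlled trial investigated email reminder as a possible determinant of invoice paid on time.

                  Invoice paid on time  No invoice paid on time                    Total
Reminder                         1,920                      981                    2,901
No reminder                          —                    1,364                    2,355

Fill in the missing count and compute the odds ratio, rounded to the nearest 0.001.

2.694

The missing cell is in the unexposed row: 2355 − 1364 = 991.
So a = 1920, b = 981, c = 991, d = 1364.
OR = (a·d)/(b·c) = (1920 × 1364) / (981 × 991) = 2618880 / 972171 = 2.69385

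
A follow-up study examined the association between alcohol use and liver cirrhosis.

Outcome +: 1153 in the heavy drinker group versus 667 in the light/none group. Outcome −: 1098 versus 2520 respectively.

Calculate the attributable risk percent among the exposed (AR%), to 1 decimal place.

From the description: a = 1153, b = 1098, c = 667, d = 2520.
Risk in exposed = 1153/2251 = 0.51222; risk in unexposed = 667/3187 = 0.20929.
RR = 0.51222/0.20929 = 2.44743
AR% = (RR − 1)/RR × 100 = (2.44743 − 1)/2.44743 × 100 = 59.1408%

59.1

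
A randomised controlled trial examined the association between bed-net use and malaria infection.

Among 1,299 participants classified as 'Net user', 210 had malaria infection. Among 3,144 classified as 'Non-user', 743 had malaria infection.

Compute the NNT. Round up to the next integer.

Risk in treated group = 210/1299 = 0.16166; risk in control = 743/3144 = 0.23632.
Absolute risk reduction = 0.23632 − 0.16166 = 0.07466
NNT = 1 / ARR = 1 / 0.07466 = 13.394 → round up → 14

14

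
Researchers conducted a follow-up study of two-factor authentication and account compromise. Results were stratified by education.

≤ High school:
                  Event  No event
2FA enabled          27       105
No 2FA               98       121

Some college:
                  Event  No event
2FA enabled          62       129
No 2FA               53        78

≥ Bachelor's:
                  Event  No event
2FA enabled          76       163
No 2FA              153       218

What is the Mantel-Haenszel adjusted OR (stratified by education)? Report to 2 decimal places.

0.56

OR_MH = Σ(aᵢdᵢ/nᵢ) / Σ(bᵢcᵢ/nᵢ), where nᵢ is the stratum total.
Stratum 1 (≤ High school): n = 351; a·d/n = 27·121/351 = 9.3077; b·c/n = 105·98/351 = 29.3162
Stratum 2 (Some college): n = 322; a·d/n = 62·78/322 = 15.0186; b·c/n = 129·53/322 = 21.2329
Stratum 3 (≥ Bachelor's): n = 610; a·d/n = 76·218/610 = 27.1607; b·c/n = 163·153/610 = 40.8836
OR_MH = (9.3077 + 15.0186 + 27.1607) / (29.3162 + 21.2329 + 40.8836) = 51.4870 / 91.4328 = 0.56311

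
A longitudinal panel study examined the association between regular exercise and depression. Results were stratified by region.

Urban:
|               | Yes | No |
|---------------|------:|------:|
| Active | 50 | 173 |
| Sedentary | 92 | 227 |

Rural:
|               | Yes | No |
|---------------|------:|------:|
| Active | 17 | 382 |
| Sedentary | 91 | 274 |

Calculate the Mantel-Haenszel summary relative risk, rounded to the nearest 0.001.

0.440

RR_MH = Σ(aᵢ·n₀ᵢ/nᵢ) / Σ(cᵢ·n₁ᵢ/nᵢ), with n₁ᵢ = aᵢ+bᵢ (exposed), n₀ᵢ = cᵢ+dᵢ (unexposed), nᵢ = n₁ᵢ+n₀ᵢ.
Stratum 1 (Urban): n₁ = 223, n₀ = 319, n = 542; a·n₀/n = 50·319/542 = 29.4280; c·n₁/n = 92·223/542 = 37.8524
Stratum 2 (Rural): n₁ = 399, n₀ = 365, n = 764; a·n₀/n = 17·365/764 = 8.1217; c·n₁/n = 91·399/764 = 47.5249
RR_MH = (29.4280 + 8.1217) / (37.8524 + 47.5249) = 37.5498 / 85.3773 = 0.43981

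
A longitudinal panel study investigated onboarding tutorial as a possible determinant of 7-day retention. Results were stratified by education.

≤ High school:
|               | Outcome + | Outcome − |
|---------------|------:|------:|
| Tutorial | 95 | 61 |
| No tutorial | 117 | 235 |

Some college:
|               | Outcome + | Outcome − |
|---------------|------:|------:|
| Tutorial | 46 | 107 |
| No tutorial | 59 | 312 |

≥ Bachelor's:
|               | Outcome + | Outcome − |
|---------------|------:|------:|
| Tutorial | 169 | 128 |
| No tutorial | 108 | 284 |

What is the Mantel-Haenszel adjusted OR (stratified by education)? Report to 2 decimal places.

3.05

OR_MH = Σ(aᵢdᵢ/nᵢ) / Σ(bᵢcᵢ/nᵢ), where nᵢ is the stratum total.
Stratum 1 (≤ High school): n = 508; a·d/n = 95·235/508 = 43.9469; b·c/n = 61·117/508 = 14.0492
Stratum 2 (Some college): n = 524; a·d/n = 46·312/524 = 27.3893; b·c/n = 107·59/524 = 12.0477
Stratum 3 (≥ Bachelor's): n = 689; a·d/n = 169·284/689 = 69.6604; b·c/n = 128·108/689 = 20.0639
OR_MH = (43.9469 + 27.3893 + 69.6604) / (14.0492 + 12.0477 + 20.0639) = 140.9965 / 46.1608 = 3.05447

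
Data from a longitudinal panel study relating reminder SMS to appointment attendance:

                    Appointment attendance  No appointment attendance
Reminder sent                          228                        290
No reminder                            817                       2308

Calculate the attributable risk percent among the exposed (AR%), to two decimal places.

40.60

Cells: a = 228, b = 290, c = 817, d = 2308.
Risk in exposed = 228/518 = 0.44015; risk in unexposed = 817/3125 = 0.26144.
RR = 0.44015/0.26144 = 1.68358
AR% = (RR − 1)/RR × 100 = (1.68358 − 1)/1.68358 × 100 = 40.6027%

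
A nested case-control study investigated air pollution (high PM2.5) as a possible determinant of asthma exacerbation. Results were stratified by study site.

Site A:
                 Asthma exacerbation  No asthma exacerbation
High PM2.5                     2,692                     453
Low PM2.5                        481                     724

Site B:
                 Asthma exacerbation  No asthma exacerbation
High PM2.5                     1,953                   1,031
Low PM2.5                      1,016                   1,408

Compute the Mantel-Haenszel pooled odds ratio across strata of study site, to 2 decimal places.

3.92

OR_MH = Σ(aᵢdᵢ/nᵢ) / Σ(bᵢcᵢ/nᵢ), where nᵢ is the stratum total.
Stratum 1 (Site A): n = 4350; a·d/n = 2692·724/4350 = 448.0478; b·c/n = 453·481/4350 = 50.0903
Stratum 2 (Site B): n = 5408; a·d/n = 1953·1408/5408 = 508.4734; b·c/n = 1031·1016/5408 = 193.6938
OR_MH = (448.0478 + 508.4734) / (50.0903 + 193.6938) = 956.5212 / 243.7841 = 3.92364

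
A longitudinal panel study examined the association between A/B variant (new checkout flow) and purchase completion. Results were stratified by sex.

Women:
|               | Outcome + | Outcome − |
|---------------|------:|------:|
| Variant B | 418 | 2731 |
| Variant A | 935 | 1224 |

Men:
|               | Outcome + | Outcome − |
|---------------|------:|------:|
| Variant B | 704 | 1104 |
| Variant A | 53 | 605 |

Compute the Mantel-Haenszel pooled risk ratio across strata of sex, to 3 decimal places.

RR_MH = Σ(aᵢ·n₀ᵢ/nᵢ) / Σ(cᵢ·n₁ᵢ/nᵢ), with n₁ᵢ = aᵢ+bᵢ (exposed), n₀ᵢ = cᵢ+dᵢ (unexposed), nᵢ = n₁ᵢ+n₀ᵢ.
Stratum 1 (Women): n₁ = 3149, n₀ = 2159, n = 5308; a·n₀/n = 418·2159/5308 = 170.0192; c·n₁/n = 935·3149/5308 = 554.6939
Stratum 2 (Men): n₁ = 1808, n₀ = 658, n = 2466; a·n₀/n = 704·658/2466 = 187.8475; c·n₁/n = 53·1808/2466 = 38.8581
RR_MH = (170.0192 + 187.8475) / (554.6939 + 38.8581) = 357.8667 / 593.5519 = 0.60292

0.603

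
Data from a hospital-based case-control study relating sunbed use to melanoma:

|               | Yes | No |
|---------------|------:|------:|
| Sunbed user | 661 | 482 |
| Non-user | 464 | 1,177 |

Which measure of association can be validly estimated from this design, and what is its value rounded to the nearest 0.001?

Cells: a = 661, b = 482, c = 464, d = 1177.
This is a hospital-based case-control study: participants were sampled on outcome status, so risks in the source population cannot be estimated directly — relative risk is not valid here. The odds ratio is the appropriate measure.
OR = (a·d)/(b·c) = (661 × 1177) / (482 × 464) = 777997 / 223648 = 3.47867

3.479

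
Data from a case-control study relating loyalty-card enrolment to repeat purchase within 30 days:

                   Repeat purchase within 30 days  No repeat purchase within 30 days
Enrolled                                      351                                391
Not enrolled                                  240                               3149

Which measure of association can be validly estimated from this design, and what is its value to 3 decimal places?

11.779

Cells: a = 351, b = 391, c = 240, d = 3149.
This is a case-control study: participants were sampled on outcome status, so risks in the source population cannot be estimated directly — relative risk is not valid here. The odds ratio is the appropriate measure.
OR = (a·d)/(b·c) = (351 × 3149) / (391 × 240) = 1105299 / 93840 = 11.77855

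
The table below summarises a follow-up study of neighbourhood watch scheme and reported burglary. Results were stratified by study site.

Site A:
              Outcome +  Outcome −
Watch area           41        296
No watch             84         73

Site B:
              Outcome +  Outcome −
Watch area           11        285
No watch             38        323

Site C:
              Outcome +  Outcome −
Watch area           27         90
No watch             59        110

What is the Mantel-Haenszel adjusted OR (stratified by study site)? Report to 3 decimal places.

OR_MH = Σ(aᵢdᵢ/nᵢ) / Σ(bᵢcᵢ/nᵢ), where nᵢ is the stratum total.
Stratum 1 (Site A): n = 494; a·d/n = 41·73/494 = 6.0587; b·c/n = 296·84/494 = 50.3320
Stratum 2 (Site B): n = 657; a·d/n = 11·323/657 = 5.4079; b·c/n = 285·38/657 = 16.4840
Stratum 3 (Site C): n = 286; a·d/n = 27·110/286 = 10.3846; b·c/n = 90·59/286 = 18.5664
OR_MH = (6.0587 + 5.4079 + 10.3846) / (50.3320 + 16.4840 + 18.5664) = 21.8512 / 85.3824 = 0.25592

0.256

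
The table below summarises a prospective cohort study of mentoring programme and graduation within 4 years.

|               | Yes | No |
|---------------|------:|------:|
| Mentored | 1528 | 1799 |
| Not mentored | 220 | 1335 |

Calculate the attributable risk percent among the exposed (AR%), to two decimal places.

Cells: a = 1528, b = 1799, c = 220, d = 1335.
Risk in exposed = 1528/3327 = 0.45927; risk in unexposed = 220/1555 = 0.14148.
RR = 0.45927/0.14148 = 3.24622
AR% = (RR − 1)/RR × 100 = (3.24622 − 1)/3.24622 × 100 = 69.1950%

69.19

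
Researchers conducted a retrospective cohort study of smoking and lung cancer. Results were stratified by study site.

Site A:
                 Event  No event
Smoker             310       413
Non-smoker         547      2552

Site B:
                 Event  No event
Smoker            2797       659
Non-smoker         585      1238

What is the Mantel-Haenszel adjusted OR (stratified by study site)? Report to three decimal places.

OR_MH = Σ(aᵢdᵢ/nᵢ) / Σ(bᵢcᵢ/nᵢ), where nᵢ is the stratum total.
Stratum 1 (Site A): n = 3822; a·d/n = 310·2552/3822 = 206.9911; b·c/n = 413·547/3822 = 59.1081
Stratum 2 (Site B): n = 5279; a·d/n = 2797·1238/5279 = 655.9360; b·c/n = 659·585/5279 = 73.0280
OR_MH = (206.9911 + 655.9360) / (59.1081 + 73.0280) = 862.9271 / 132.1361 = 6.53059

6.531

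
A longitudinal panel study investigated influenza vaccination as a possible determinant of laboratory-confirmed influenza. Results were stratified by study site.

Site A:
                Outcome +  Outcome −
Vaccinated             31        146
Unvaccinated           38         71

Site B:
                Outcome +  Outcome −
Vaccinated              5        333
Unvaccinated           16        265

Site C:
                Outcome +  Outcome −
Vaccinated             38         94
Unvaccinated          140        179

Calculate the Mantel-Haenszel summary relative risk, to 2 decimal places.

0.56

RR_MH = Σ(aᵢ·n₀ᵢ/nᵢ) / Σ(cᵢ·n₁ᵢ/nᵢ), with n₁ᵢ = aᵢ+bᵢ (exposed), n₀ᵢ = cᵢ+dᵢ (unexposed), nᵢ = n₁ᵢ+n₀ᵢ.
Stratum 1 (Site A): n₁ = 177, n₀ = 109, n = 286; a·n₀/n = 31·109/286 = 11.8147; c·n₁/n = 38·177/286 = 23.5175
Stratum 2 (Site B): n₁ = 338, n₀ = 281, n = 619; a·n₀/n = 5·281/619 = 2.2698; c·n₁/n = 16·338/619 = 8.7367
Stratum 3 (Site C): n₁ = 132, n₀ = 319, n = 451; a·n₀/n = 38·319/451 = 26.8780; c·n₁/n = 140·132/451 = 40.9756
RR_MH = (11.8147 + 2.2698 + 26.8780) / (23.5175 + 8.7367 + 40.9756) = 40.9625 / 73.2298 = 0.55937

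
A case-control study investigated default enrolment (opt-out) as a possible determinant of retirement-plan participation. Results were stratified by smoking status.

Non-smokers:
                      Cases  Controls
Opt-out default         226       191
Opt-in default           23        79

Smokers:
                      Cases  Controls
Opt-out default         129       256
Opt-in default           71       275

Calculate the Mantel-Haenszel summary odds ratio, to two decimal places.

2.49

OR_MH = Σ(aᵢdᵢ/nᵢ) / Σ(bᵢcᵢ/nᵢ), where nᵢ is the stratum total.
Stratum 1 (Non-smokers): n = 519; a·d/n = 226·79/519 = 34.4008; b·c/n = 191·23/519 = 8.4644
Stratum 2 (Smokers): n = 731; a·d/n = 129·275/731 = 48.5294; b·c/n = 256·71/731 = 24.8646
OR_MH = (34.4008 + 48.5294) / (8.4644 + 24.8646) = 82.9302 / 33.3289 = 2.48823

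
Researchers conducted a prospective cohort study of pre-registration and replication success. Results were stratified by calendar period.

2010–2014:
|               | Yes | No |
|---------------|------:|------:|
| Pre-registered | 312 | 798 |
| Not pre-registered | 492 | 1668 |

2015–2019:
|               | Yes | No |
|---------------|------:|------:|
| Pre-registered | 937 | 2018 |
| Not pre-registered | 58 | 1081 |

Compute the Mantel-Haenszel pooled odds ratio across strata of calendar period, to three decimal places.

2.735

OR_MH = Σ(aᵢdᵢ/nᵢ) / Σ(bᵢcᵢ/nᵢ), where nᵢ is the stratum total.
Stratum 1 (2010–2014): n = 3270; a·d/n = 312·1668/3270 = 159.1486; b·c/n = 798·492/3270 = 120.0661
Stratum 2 (2015–2019): n = 4094; a·d/n = 937·1081/4094 = 247.4101; b·c/n = 2018·58/4094 = 28.5892
OR_MH = (159.1486 + 247.4101) / (120.0661 + 28.5892) = 406.5587 / 148.6552 = 2.73491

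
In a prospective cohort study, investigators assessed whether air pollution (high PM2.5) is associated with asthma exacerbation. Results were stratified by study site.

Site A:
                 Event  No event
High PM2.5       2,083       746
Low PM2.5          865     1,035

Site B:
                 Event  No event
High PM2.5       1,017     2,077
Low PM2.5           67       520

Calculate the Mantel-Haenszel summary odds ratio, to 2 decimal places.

OR_MH = Σ(aᵢdᵢ/nᵢ) / Σ(bᵢcᵢ/nᵢ), where nᵢ is the stratum total.
Stratum 1 (Site A): n = 4729; a·d/n = 2083·1035/4729 = 455.8903; b·c/n = 746·865/4729 = 136.4538
Stratum 2 (Site B): n = 3681; a·d/n = 1017·520/3681 = 143.6675; b·c/n = 2077·67/3681 = 37.8047
OR_MH = (455.8903 + 143.6675) / (136.4538 + 37.8047) = 599.5577 / 174.2585 = 3.44062

3.44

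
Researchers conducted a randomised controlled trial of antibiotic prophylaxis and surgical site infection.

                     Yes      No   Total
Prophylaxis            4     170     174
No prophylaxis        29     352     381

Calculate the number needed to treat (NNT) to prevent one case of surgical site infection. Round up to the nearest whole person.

Risk in treated group = 4/174 = 0.02299; risk in control = 29/381 = 0.07612.
Absolute risk reduction = 0.07612 − 0.02299 = 0.05313
NNT = 1 / ARR = 1 / 0.05313 = 18.823 → round up → 19

19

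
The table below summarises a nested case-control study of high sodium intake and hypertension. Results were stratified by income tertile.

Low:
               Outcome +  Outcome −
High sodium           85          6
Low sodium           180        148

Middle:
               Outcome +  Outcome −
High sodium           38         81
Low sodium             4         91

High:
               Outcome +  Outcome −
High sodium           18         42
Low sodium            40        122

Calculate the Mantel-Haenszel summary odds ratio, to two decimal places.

OR_MH = Σ(aᵢdᵢ/nᵢ) / Σ(bᵢcᵢ/nᵢ), where nᵢ is the stratum total.
Stratum 1 (Low): n = 419; a·d/n = 85·148/419 = 30.0239; b·c/n = 6·180/419 = 2.5776
Stratum 2 (Middle): n = 214; a·d/n = 38·91/214 = 16.1589; b·c/n = 81·4/214 = 1.5140
Stratum 3 (High): n = 222; a·d/n = 18·122/222 = 9.8919; b·c/n = 42·40/222 = 7.5676
OR_MH = (30.0239 + 16.1589 + 9.8919) / (2.5776 + 1.5140 + 7.5676) = 56.0746 / 11.6592 = 4.80950

4.81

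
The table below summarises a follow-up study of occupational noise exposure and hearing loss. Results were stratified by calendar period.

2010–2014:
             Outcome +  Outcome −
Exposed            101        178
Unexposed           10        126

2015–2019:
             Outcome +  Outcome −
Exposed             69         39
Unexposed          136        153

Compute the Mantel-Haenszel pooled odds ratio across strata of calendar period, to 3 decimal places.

OR_MH = Σ(aᵢdᵢ/nᵢ) / Σ(bᵢcᵢ/nᵢ), where nᵢ is the stratum total.
Stratum 1 (2010–2014): n = 415; a·d/n = 101·126/415 = 30.6651; b·c/n = 178·10/415 = 4.2892
Stratum 2 (2015–2019): n = 397; a·d/n = 69·153/397 = 26.5919; b·c/n = 39·136/397 = 13.3602
OR_MH = (30.6651 + 26.5919) / (4.2892 + 13.3602) = 57.2570 / 17.6494 = 3.24414

3.244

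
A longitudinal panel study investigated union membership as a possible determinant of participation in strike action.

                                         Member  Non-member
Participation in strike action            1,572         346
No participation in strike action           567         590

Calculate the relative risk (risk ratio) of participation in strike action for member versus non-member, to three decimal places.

Reading the table with exposure as columns: a = 1572 (Member, case), b = 567 (Member, non-case), c = 346 (Non-member, case), d = 590.
Risk in exposed = 1572/2139 = 0.73492; risk in unexposed = 346/936 = 0.36966.
RR = 0.73492 / 0.36966 = 1.98812
The risk among the exposed is 1.99 times that among the unexposed.

1.988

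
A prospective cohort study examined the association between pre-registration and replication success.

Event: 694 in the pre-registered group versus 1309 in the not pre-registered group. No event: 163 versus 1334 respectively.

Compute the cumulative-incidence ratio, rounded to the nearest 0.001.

From the description: a = 694, b = 163, c = 1309, d = 1334.
Risk in exposed = 694/857 = 0.80980; risk in unexposed = 1309/2643 = 0.49527.
RR = 0.80980 / 0.49527 = 1.63507
The risk among the exposed is 1.64 times that among the unexposed.

1.635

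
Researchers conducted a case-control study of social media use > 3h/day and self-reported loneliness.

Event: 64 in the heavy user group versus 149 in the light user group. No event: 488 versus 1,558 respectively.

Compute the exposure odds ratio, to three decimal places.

From the description: a = 64, b = 488, c = 149, d = 1558.
OR = (a·d)/(b·c) = (64 × 1558) / (488 × 149) = 99712 / 72712 = 1.37133
The odds of self-reported loneliness are about 1.37 times as high in the heavy user group.

1.371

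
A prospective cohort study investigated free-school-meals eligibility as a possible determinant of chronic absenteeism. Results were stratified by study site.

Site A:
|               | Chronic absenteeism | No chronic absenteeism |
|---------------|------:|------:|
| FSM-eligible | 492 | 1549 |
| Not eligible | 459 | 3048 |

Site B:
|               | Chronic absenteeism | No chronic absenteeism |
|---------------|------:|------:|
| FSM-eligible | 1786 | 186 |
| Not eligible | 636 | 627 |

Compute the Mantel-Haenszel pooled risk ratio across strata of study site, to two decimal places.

RR_MH = Σ(aᵢ·n₀ᵢ/nᵢ) / Σ(cᵢ·n₁ᵢ/nᵢ), with n₁ᵢ = aᵢ+bᵢ (exposed), n₀ᵢ = cᵢ+dᵢ (unexposed), nᵢ = n₁ᵢ+n₀ᵢ.
Stratum 1 (Site A): n₁ = 2041, n₀ = 3507, n = 5548; a·n₀/n = 492·3507/5548 = 311.0029; c·n₁/n = 459·2041/5548 = 168.8571
Stratum 2 (Site B): n₁ = 1972, n₀ = 1263, n = 3235; a·n₀/n = 1786·1263/3235 = 697.2853; c·n₁/n = 636·1972/3235 = 387.6946
RR_MH = (311.0029 + 697.2853) / (168.8571 + 387.6946) = 1008.2882 / 556.5517 = 1.81167

1.81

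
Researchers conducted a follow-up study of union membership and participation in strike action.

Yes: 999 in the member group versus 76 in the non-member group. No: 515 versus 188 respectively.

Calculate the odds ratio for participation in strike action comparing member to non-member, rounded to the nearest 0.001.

4.798

From the description: a = 999, b = 515, c = 76, d = 188.
OR = (a·d)/(b·c) = (999 × 188) / (515 × 76) = 187812 / 39140 = 4.79847
The odds of participation in strike action are about 4.80 times as high in the member group.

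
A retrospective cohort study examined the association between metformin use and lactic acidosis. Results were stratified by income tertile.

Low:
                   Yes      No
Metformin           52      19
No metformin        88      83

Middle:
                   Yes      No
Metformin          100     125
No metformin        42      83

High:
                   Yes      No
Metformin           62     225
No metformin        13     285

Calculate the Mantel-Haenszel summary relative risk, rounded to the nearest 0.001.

1.758

RR_MH = Σ(aᵢ·n₀ᵢ/nᵢ) / Σ(cᵢ·n₁ᵢ/nᵢ), with n₁ᵢ = aᵢ+bᵢ (exposed), n₀ᵢ = cᵢ+dᵢ (unexposed), nᵢ = n₁ᵢ+n₀ᵢ.
Stratum 1 (Low): n₁ = 71, n₀ = 171, n = 242; a·n₀/n = 52·171/242 = 36.7438; c·n₁/n = 88·71/242 = 25.8182
Stratum 2 (Middle): n₁ = 225, n₀ = 125, n = 350; a·n₀/n = 100·125/350 = 35.7143; c·n₁/n = 42·225/350 = 27.0000
Stratum 3 (High): n₁ = 287, n₀ = 298, n = 585; a·n₀/n = 62·298/585 = 31.5829; c·n₁/n = 13·287/585 = 6.3778
RR_MH = (36.7438 + 35.7143 + 31.5829) / (25.8182 + 27.0000 + 6.3778) = 104.0410 / 59.1960 = 1.75757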